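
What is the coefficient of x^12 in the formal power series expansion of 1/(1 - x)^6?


The expansion 1/(1 - x)^r = sum_{k>=0} C(k + r - 1, r - 1) x^k follows from the multiset / negative-binomial theorem (or from repeated differentiation of the geometric series).
For r = 6 and k = 12:
C(17, 5) = 355687428096000 / (120 * 479001600) = 6188.

6188


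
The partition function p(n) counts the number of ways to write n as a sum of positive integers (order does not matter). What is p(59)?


Using the generating function prod_{k>=1} 1/(1-x^k), we compute p(59).
By dynamic programming over parts 1 through 59:
p(59) = 831820

831820


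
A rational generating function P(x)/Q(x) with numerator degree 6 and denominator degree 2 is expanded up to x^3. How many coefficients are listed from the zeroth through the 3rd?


Expanding up to x^3 gives the coefficients for x^0, x^1, ..., x^3.
That is 3 + 1 = 4 coefficients in total.

4


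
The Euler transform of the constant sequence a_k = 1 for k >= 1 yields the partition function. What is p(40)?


The Euler transform converts the sequence a_k = 1 into the number of integer partitions.
Using the recurrence or dynamic programming:
p(40) = 37338

37338


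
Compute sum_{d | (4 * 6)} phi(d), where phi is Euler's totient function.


First, 4 * 6 = 24. One classical identity is sum_{d | n} phi(d) = n (each k in [1, n] has a unique gcd with n, and among the k's with gcd(k, n) = n/d there are phi(d) of them). So the sum equals 24. We also verify directly:
Divisors of 24: 1, 2, 3, 4, 6, 8, 12, 24.
phi values: 1, 1, 2, 2, 2, 4, 4, 8.
Sum = 24.

24


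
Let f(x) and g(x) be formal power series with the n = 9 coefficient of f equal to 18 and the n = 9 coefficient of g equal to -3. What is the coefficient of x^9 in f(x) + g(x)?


Addition of formal power series is termwise.
The coefficient of x^9 in f + g = 18 + -3
= 15

15


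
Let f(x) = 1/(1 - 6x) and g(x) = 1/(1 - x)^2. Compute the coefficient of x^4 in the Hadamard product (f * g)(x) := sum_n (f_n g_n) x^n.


f has coefficients f_k = 6^k. For g = 1/(1 - x)^2 the coefficient is g_k = C(k + 1, 1) = k + 1. The Hadamard coefficient is (f * g)_k = 6^k * (k + 1).
For k = 4: 6^4 * 5 = 1296 * 5 = 6480.

6480


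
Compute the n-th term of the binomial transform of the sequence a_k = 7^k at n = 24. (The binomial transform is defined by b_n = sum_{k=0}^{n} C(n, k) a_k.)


With a_k = 7^k, b_n = sum_{k=0}^{n} C(n, k) 7^k = (1 + 7)^n by the binomial theorem.
For n = 24: (1 + 7)^24 = 8^24 = 4722366482869645213696.

4722366482869645213696


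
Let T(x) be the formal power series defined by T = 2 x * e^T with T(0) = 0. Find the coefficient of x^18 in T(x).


Apply the Lagrange inversion formula: if T = 2 x * phi(T) with phi(t) = e^t, then
[x^n] T = 2^n * (1/n) [t^(n-1)] phi(t)^n = 2^n * (1/n) [t^(n-1)] e^(n t) = 2^n * (1/n) * n^(n-1) / (n-1)! = 2^n * n^(n-1) / n!.
When c = 1 this is the Cayley count of rooted labeled trees on n vertices, divided by n!.
For n = 18: 2^18 * 18^17 / 18! = 262144 * 2185911559738696531968/6402373705728000 = 1332669751402954752/14889875.

1332669751402954752/14889875


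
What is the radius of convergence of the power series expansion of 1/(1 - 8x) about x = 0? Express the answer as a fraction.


Expanding 1/(1 - 8x) = sum_{k>=0} 8^k x^k, the series converges when |8x| < 1, i.e., |x| < 1/8.
So the radius of convergence is 1/8 = 1/8.

1/8


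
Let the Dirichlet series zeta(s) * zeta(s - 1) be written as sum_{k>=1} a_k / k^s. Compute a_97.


Convolution gives a_k = sum_{d | k} d * 1 = sum_{d | k} d = sigma(k), the sum of positive divisors of k.
For k = 97, the divisors are 1, 97, so
sigma(97) = 1 + 97 = 98.

98


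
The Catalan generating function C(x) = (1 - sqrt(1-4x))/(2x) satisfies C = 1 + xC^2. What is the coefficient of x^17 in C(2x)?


Substituting x -> 2x scales the n-th coefficient by 2^n, so [x^17] C(2x) = 2^17 * C_17.
C_17 = C(2*17, 17)/(18) = 2333606220/18 = 129644790.
So 2^17 * 129644790 = 131072 * 129644790 = 16992801914880.

16992801914880


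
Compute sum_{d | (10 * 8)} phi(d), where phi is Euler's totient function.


First, 10 * 8 = 80. One classical identity is sum_{d | n} phi(d) = n (each k in [1, n] has a unique gcd with n, and among the k's with gcd(k, n) = n/d there are phi(d) of them). So the sum equals 80. We also verify directly:
Divisors of 80: 1, 2, 4, 5, 8, 10, 16, 20, 40, 80.
phi values: 1, 1, 2, 4, 4, 4, 8, 8, 16, 32.
Sum = 80.

80


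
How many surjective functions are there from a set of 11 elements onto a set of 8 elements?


By inclusion-exclusion on which target elements are missed, the number of surjections from an n-set onto a k-set is
surj(n, k) = sum_{j=0}^{k} (-1)^j C(k, j) (k - j)^n.
Equivalently surj(n, k) = k! * S(n, k), where S(n, k) is the Stirling number of the second kind.
For n = 11, k = 8:
S(11, 8) = 11880, so
surj = 8! * 11880 = 40320 * 11880 = 479001600.

479001600


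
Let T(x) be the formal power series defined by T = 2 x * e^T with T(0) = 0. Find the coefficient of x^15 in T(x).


Apply the Lagrange inversion formula: if T = 2 x * phi(T) with phi(t) = e^t, then
[x^n] T = 2^n * (1/n) [t^(n-1)] phi(t)^n = 2^n * (1/n) [t^(n-1)] e^(n t) = 2^n * (1/n) * n^(n-1) / (n-1)! = 2^n * n^(n-1) / n!.
When c = 1 this is the Cayley count of rooted labeled trees on n vertices, divided by n!.
For n = 15: 2^15 * 15^14 / 15! = 32768 * 29192926025390625/1307674368000 = 5125781250000/7007.

5125781250000/7007


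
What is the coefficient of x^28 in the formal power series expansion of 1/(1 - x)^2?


The negative binomial / multiset identity is
1/(1 - x)^r = sum_{k>=0} C(k + r - 1, r - 1) x^k.
Here r = 2 and k = 28, so the coefficient is
C(28 + 1, 1) = C(29, 1)
= 29

29


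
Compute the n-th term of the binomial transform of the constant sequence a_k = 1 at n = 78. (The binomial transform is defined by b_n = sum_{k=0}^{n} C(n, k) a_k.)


With a_k = 1 for all k, b_n = sum_{k=0}^{n} C(n, k) = 2^n by the binomial theorem.
For n = 78: 2^78 = 302231454903657293676544.

302231454903657293676544


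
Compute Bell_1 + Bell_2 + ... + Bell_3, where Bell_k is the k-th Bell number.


Recall Bell_k counts set partitions of a k-set (with Bell_0 = 1 by convention).
Bell_1 through Bell_3: 1, 2, 5
Sum = 1 + 2 + 5 = 8.

8


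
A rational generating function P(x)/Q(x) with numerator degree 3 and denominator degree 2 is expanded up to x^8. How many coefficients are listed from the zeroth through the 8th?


Expanding up to x^8 gives the coefficients for x^0, x^1, ..., x^8.
That is 8 + 1 = 9 coefficients in total.

9


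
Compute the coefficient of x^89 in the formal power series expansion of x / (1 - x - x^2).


Let f(x) = sum_{k>=0} a_k x^k. Multiplying f(x) * (1 - x - x^2) = x and matching coefficients gives a_0 = 0, a_1 = 1, and a_k = a_{k-1} + a_{k-2} for k >= 2. These are the Fibonacci numbers F_k.
Iterating from F_0 = 0, F_1 = 1:
F_0=0, F_1=1, F_2=1, F_3=2, F_4=3, F_5=5, F_6=8, F_7=13, F_8=21, F_9=34, ...
F_89 = 1779979416004714189.

1779979416004714189


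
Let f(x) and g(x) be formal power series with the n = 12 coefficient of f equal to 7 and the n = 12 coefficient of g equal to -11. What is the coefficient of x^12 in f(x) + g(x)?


Addition of formal power series is termwise.
The coefficient of x^12 in f + g = 7 + -11
= -4

-4


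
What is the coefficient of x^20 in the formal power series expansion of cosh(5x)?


The Maclaurin series is cosh(t) = sum_{m>=0} t^(2m) / (2m)!, so substituting t = 5x, only even powers of x are nonzero, with coefficient of x^(2m) equal to 5^(2m) / (2m)!.
For x^20 the coefficient is 5^20/20! = 95367431640625/2432902008176640000 = 152587890625/3892643213082624.

152587890625/3892643213082624


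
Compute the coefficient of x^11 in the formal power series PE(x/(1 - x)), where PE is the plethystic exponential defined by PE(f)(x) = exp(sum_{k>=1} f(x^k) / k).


For f(x) = x/(1 - x) we have
sum_{k>=1} f(x^k) / k = sum_{k>=1} (1/k) * x^k / (1 - x^k) = sum_{k, m >= 1} x^(k m) / k,
which after exponentiating simplifies to
PE(x/(1 - x)) = prod_{k>=1} 1 / (1 - x^k).
This is the generating function for the partition function p(n), so the coefficient of x^11 is p(11).
Computing p(11) by dynamic programming over parts 1, 2, ..., 11: p(11) = 56.

56


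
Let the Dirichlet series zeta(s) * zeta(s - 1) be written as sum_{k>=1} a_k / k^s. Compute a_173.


Convolution gives a_k = sum_{d | k} d * 1 = sum_{d | k} d = sigma(k), the sum of positive divisors of k.
For k = 173, the divisors are 1, 173, so
sigma(173) = 1 + 173 = 174.

174


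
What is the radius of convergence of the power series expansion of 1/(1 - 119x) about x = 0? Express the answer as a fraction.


Expanding 1/(1 - 119x) = sum_{k>=0} 119^k x^k, the series converges when |119x| < 1, i.e., |x| < 1/119.
So the radius of convergence is 1/119 = 1/119.

1/119


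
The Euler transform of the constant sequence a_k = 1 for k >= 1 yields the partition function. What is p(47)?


The Euler transform converts the sequence a_k = 1 into the number of integer partitions.
Using the recurrence or dynamic programming:
p(47) = 124754

124754


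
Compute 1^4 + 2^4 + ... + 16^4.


This power sum has a closed form given by Faulhaber's formula
sum_{k=1}^{m} k^p = (1 / (p + 1)) * sum_{j=0}^{p} C(p + 1, j) B_j m^(p + 1 - j),
but for small m direct computation is fastest:
1 + 16 + 81 + 256 + 625 + 1296 + 2401 + 4096 + 6561 + 10000 + 14641 + 20736 + 28561 + 38416 + 50625 + 65536 = 243848.

243848


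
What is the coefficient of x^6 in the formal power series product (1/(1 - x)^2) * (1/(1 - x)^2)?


Combine the factors: (1/(1 - x)^2) * (1/(1 - x)^2) = 1/(1 - x)^4.
Then use 1/(1 - x)^r = sum_{k>=0} C(k + r - 1, r - 1) x^k with r = 4 and k = 6:
C(9, 3) = 84.

84


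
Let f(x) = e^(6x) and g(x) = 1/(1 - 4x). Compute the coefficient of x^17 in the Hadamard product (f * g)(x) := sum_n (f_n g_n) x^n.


Expanding: f_k = 6^k/k! (from e^(6x)) and g_k = 4^k (from 1/(1 - 4x)). So the Hadamard coefficient (f * g)_k = 6^k 4^k / k! = (24)^k / k!.
For k = 17: 24^17/17! = 290797794982682557415424/355687428096000 = 12173449145352192/14889875.

12173449145352192/14889875


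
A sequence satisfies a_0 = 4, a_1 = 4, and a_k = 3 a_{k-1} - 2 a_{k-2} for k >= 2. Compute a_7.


The characteristic equation is t^2 - 3 t + 2 = 0, with roots r_1 = 2 and r_2 = 1 (so c_1 = r_1 + r_2, c_2 = -r_1 r_2 as required).
One can use the closed form a_n = A r_1^n + B r_2^n, but direct iteration is more reliable:
a_0 = 4, a_1 = 4, a_2 = 4, a_3 = 4, a_4 = 4, a_5 = 4, a_6 = 4, a_7 = 4.
So a_7 = 4.

4


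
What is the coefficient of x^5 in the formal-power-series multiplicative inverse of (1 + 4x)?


The inverse is 1/(1 + 4x). Apply the geometric identity 1/(1 - y) = sum_{k>=0} y^k with y = -4x:
1/(1 + 4x) = sum_{k>=0} (-4)^k x^k.
So the coefficient of x^5 is (-4)^5 = -1024.

-1024


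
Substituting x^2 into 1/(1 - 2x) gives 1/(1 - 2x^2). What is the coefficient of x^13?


Since 1/(1 - 2x^2) only has even powers of x,
the coefficient of x^13 (odd) is 0.

0


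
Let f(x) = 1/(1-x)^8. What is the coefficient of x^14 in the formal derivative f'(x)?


Differentiate: d/dx [ 1/(1-x)^r ] = r / (1-x)^(r+1).
Here r = 8, so f'(x) = 8 / (1-x)^9.
The expansion of 1/(1-x)^(r+1) has coefficient of x^n equal to C(n+r, r).
So the coefficient of x^14 in f'(x) is
8 * C(22, 8) = 8 * 319770 = 2558160

2558160


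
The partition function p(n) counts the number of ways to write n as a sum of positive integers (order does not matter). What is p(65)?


Using the generating function prod_{k>=1} 1/(1-x^k), we compute p(65).
By dynamic programming over parts 1 through 65:
p(65) = 2012558

2012558


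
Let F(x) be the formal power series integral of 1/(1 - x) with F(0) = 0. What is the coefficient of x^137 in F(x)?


1/(1 - x) = sum_{k>=0} x^k. Integrating termwise and using F(0) = 0 gives
F(x) = sum_{k>=0} x^(k+1) / (k+1) = sum_{m>=1} x^m / m = -ln(1 - x).
So the coefficient of x^137 is 1/137 = 1/137.

1/137


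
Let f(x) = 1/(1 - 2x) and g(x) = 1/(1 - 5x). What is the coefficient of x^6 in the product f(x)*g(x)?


The coefficient of x^n in f*g is the Cauchy product: sum_{k=0}^{n} a^k * b^(n-k).
With a=2, b=5, n=6:
sum_{k=0}^{6} 2^k * 5^(6-k)
= 25999

25999


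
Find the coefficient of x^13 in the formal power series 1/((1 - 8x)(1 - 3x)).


By partial fractions or Cauchy convolution:
The coefficient equals sum_{k=0}^{13} 8^k * 3^(13-k).
= 879608345627

879608345627


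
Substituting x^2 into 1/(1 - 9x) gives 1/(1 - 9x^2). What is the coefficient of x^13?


Since 1/(1 - 9x^2) only has even powers of x,
the coefficient of x^13 (odd) is 0.

0


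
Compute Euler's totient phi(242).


phi(n) counts integers in [1, n] coprime to n. Using the multiplicative formula phi(n) = n * prod_{p | n} (1 - 1/p):
242 = 2 * 11^2, so
phi(242) = 242 * (1 - 1/2) * (1 - 1/11) = 110.

110


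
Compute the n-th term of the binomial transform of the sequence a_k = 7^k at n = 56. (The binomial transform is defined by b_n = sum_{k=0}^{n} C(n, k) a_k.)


With a_k = 7^k, b_n = sum_{k=0}^{n} C(n, k) 7^k = (1 + 7)^n by the binomial theorem.
For n = 56: (1 + 7)^56 = 8^56 = 374144419156711147060143317175368453031918731001856.

374144419156711147060143317175368453031918731001856


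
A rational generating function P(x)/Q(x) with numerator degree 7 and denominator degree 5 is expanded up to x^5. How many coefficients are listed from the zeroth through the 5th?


Expanding up to x^5 gives the coefficients for x^0, x^1, ..., x^5.
That is 5 + 1 = 6 coefficients in total.

6


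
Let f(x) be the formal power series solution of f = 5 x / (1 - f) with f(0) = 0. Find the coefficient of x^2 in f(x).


Apply Lagrange inversion: f = 5 x * phi(f) with phi(t) = 1/(1 - t), so
[x^n] f = 5^n * (1/n) [t^(n-1)] phi(t)^n = 5^n * (1/n) [t^(n-1)] (1 - t)^(-n) = 5^n * (1/n) C(2n - 2, n - 1) = 5^n * C_{n-1}.
For n = 2: C_1 = C(2, 1) / 2 = 2/2 = 1.
With the 5^2 = 25 factor, the coefficient is 25 * 1 = 25.

25


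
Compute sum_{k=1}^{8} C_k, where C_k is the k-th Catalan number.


C_1 through C_8: 1, 2, 5, 14, 42, 132, 429, 1430
Sum = 1 + 2 + 5 + 14 + 42 + 132 + 429 + 1430
= 2055

2055


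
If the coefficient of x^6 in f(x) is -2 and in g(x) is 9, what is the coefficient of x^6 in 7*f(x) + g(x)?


Scalar multiplication scales coefficients: 7 * -2 = -14.
Then add the g coefficient: -14 + 9
= -5

-5


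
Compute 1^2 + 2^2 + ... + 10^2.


This power sum has a closed form given by Faulhaber's formula
sum_{k=1}^{m} k^p = (1 / (p + 1)) * sum_{j=0}^{p} C(p + 1, j) B_j m^(p + 1 - j),
but for small m direct computation is fastest:
1 + 4 + 9 + 16 + 25 + 36 + 49 + 64 + 81 + 100 = 385.

385


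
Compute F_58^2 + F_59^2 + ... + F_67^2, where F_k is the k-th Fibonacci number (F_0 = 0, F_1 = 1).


There is a standard identity sum_{k=0}^{N} F_k^2 = F_N * F_{N+1} (proved inductively from the telescoping relation F_k^2 = F_k F_{k+1} - F_{k-1} F_k). Then
sum_{k=58}^{67} F_k^2 = F_67 F_68 - F_57 F_58.
Computing: F_67 = 44945570212853, F_68 = 72723460248141, F_57 = 365435296162, F_58 = 591286729879.
Sum = 44945570212853 * 72723460248141 - 365435296162 * 591286729879 = 3268381311663195376708131875.

3268381311663195376708131875


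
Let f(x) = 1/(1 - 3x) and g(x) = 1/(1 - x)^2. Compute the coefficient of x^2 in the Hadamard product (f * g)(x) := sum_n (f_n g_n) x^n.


f has coefficients f_k = 3^k. For g = 1/(1 - x)^2 the coefficient is g_k = C(k + 1, 1) = k + 1. The Hadamard coefficient is (f * g)_k = 3^k * (k + 1).
For k = 2: 3^2 * 3 = 9 * 3 = 27.

27


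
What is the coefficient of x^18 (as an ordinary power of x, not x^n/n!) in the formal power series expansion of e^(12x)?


The exponential series is e^y = sum_{k>=0} y^k / k!. Substituting y = 12x gives
e^(12x) = sum_{k>=0} 12^k x^k / k!.
So the coefficient of x^n is a^n/n! with a = 12, n = 18:
12^18 / 18! = 26623333280885243904/6402373705728000 = 61917364224/14889875

61917364224/14889875


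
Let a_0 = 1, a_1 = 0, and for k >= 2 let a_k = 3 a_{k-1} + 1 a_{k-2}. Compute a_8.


Iterating the recurrence forward:
a_0 = 1
a_1 = 0
a_2 = 3*0 + 1*1 = 1
a_3 = 3*1 + 1*0 = 3
a_4 = 3*3 + 1*1 = 10
a_5 = 3*10 + 1*3 = 33
a_6 = 3*33 + 1*10 = 109
a_7 = 3*109 + 1*33 = 360
a_8 = 3*360 + 1*109 = 1189
So a_8 = 1189.

1189


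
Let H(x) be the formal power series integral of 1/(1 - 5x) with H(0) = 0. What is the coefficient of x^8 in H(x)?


1/(1 - 5x) = sum_{k>=0} 5^k x^k. Integrating termwise with H(0) = 0:
H(x) = sum_{k>=0} 5^k x^(k+1) / (k+1) = sum_{m>=1} 5^(m-1) x^m / m.
For m = 8: 5^7/8 = 78125/8 = 78125/8.

78125/8


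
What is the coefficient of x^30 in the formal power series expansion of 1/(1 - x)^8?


The negative binomial / multiset identity is
1/(1 - x)^r = sum_{k>=0} C(k + r - 1, r - 1) x^k.
Here r = 8 and k = 30, so the coefficient is
C(30 + 7, 7) = C(37, 7)
= 10295472

10295472


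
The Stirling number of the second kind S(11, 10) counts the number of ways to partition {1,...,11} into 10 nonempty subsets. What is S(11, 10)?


Using the explicit formula S(n,k) = (1/k!) sum_{j=0}^{k} (-1)^(k-j) C(k,j) j^n:
S(11, 10) = 55
Equivalently, S(n,k) is n! times the coefficient of x^n in the EGF (e^x - 1)^k / k!.

55


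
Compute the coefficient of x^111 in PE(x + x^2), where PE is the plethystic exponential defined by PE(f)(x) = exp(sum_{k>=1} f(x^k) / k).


With f(x) = x + x^2, the exponent is sum_{k>=1} (x^k + x^(2k)) / k = -ln(1 - x) - ln(1 - x^2). Exponentiating:
PE(x + x^2) = 1 / ((1 - x)(1 - x^2)).
This is the generating function for partitions of n into parts of size 1 or 2. The number of 2's can be any j in 0..55, and the rest are 1's, so
[x^111] = floor(111/2) + 1 = 56.

56


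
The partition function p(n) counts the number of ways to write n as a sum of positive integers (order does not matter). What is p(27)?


Using the generating function prod_{k>=1} 1/(1-x^k), we compute p(27).
By dynamic programming over parts 1 through 27:
p(27) = 3010

3010


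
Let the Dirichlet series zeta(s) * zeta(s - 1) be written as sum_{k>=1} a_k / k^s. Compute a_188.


Convolution gives a_k = sum_{d | k} d * 1 = sum_{d | k} d = sigma(k), the sum of positive divisors of k.
For k = 188, the divisors are 1, 2, 4, 47, 94, 188, so
sigma(188) = 1 + 2 + 4 + 47 + 94 + 188 = 336.

336


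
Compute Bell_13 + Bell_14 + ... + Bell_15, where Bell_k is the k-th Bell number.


Recall Bell_k counts set partitions of a k-set (with Bell_0 = 1 by convention).
Bell_13 through Bell_15: 27644437, 190899322, 1382958545
Sum = 27644437 + 190899322 + 1382958545 = 1601502304.

1601502304


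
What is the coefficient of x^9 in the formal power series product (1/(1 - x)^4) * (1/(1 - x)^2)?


Combine the factors: (1/(1 - x)^4) * (1/(1 - x)^2) = 1/(1 - x)^6.
Then use 1/(1 - x)^r = sum_{k>=0} C(k + r - 1, r - 1) x^k with r = 6 and k = 9:
C(14, 5) = 2002.

2002


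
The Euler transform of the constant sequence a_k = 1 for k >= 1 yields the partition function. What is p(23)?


The Euler transform converts the sequence a_k = 1 into the number of integer partitions.
Using the recurrence or dynamic programming:
p(23) = 1255

1255


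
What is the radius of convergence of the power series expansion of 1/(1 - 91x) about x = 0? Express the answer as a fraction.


Expanding 1/(1 - 91x) = sum_{k>=0} 91^k x^k, the series converges when |91x| < 1, i.e., |x| < 1/91.
So the radius of convergence is 1/91 = 1/91.

1/91


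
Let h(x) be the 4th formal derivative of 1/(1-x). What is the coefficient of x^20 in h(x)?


Differentiating 4 times: d^4/dx^4 [1/(1-x)] = 4!/(1-x)^5.
The expansion 1/(1-x)^5 = sum_{k>=0} C(k+4, 4) x^k, so the coefficient of x^n in 4!/(1-x)^5 is 4! * C(n+4, 4).
For n = 20: 24 * C(24, 4) = 24 * 10626 = 255024

255024


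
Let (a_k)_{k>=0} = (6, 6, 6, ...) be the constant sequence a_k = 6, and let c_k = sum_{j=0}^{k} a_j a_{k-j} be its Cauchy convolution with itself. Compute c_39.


Since a_j = 6 for all j >= 0, the convolution sum becomes
c_k = sum_{j=0}^{k} 6 * 6 = 36 * (k + 1).
Equivalently, the generating function of (a_k) is 6/(1 - x) and its square is 36/(1 - x)^2 = sum_{k>=0} 36(k + 1) x^k.
For k = 39: 36 * 40 = 1440.

1440


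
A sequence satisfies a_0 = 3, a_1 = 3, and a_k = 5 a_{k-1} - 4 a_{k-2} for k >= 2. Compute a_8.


The characteristic equation is t^2 - 5 t + 4 = 0, with roots r_1 = 4 and r_2 = 1 (so c_1 = r_1 + r_2, c_2 = -r_1 r_2 as required).
One can use the closed form a_n = A r_1^n + B r_2^n, but direct iteration is more reliable:
a_0 = 3, a_1 = 3, a_2 = 3, a_3 = 3, a_4 = 3, a_5 = 3, a_6 = 3, a_7 = 3, a_8 = 3.
So a_8 = 3.

3


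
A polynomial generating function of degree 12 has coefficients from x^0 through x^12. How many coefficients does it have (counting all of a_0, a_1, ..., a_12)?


A polynomial of degree 12 takes the form a_0 + a_1 x + ... + a_12 x^12.
The number of coefficients is 12 + 1 = 13.

13


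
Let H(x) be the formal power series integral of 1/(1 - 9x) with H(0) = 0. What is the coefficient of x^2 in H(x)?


1/(1 - 9x) = sum_{k>=0} 9^k x^k. Integrating termwise with H(0) = 0:
H(x) = sum_{k>=0} 9^k x^(k+1) / (k+1) = sum_{m>=1} 9^(m-1) x^m / m.
For m = 2: 9^1/2 = 9/2 = 9/2.

9/2


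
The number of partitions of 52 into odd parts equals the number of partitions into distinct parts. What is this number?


Computing partitions of 52 into odd parts (1, 3, 5, ...):
Using the generating function prod_{k>=0} 1/(1-x^(2k+1)),
the count is 4582

4582


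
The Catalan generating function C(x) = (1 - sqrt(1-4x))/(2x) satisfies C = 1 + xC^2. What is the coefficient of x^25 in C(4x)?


Substituting x -> 4x scales the n-th coefficient by 4^n, so [x^25] C(4x) = 4^25 * C_25.
C_25 = C(2*25, 25)/(26) = 126410606437752/26 = 4861946401452.
So 4^25 * 4861946401452 = 1125899906842624 * 4861946401452 = 5474065000468637788089090048.

5474065000468637788089090048


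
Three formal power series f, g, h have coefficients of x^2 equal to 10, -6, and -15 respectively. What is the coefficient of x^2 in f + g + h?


Series addition is componentwise:
10 + -6 + -15
= -11

-11


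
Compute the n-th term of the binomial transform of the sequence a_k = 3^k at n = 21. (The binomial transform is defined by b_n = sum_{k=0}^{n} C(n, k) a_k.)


With a_k = 3^k, b_n = sum_{k=0}^{n} C(n, k) 3^k = (1 + 3)^n by the binomial theorem.
For n = 21: (1 + 3)^21 = 4^21 = 4398046511104.

4398046511104


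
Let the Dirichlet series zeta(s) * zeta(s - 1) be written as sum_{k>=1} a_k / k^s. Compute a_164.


Convolution gives a_k = sum_{d | k} d * 1 = sum_{d | k} d = sigma(k), the sum of positive divisors of k.
For k = 164, the divisors are 1, 2, 4, 41, 82, 164, so
sigma(164) = 1 + 2 + 4 + 41 + 82 + 164 = 294.

294


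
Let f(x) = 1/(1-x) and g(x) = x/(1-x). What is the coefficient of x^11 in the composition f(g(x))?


First simplify the composition: f(g(x)) = 1/(1 - x/(1-x)) = (1-x)/((1-x) - x) = (1-x)/(1-2x).
Now extract the coefficient. Write (1-x)/(1-2x) = 1/(1-2x) - x/(1-2x).
The coefficient of x^n in 1/(1-2x) is 2^n, and in x/(1-2x) is 2^(n-1) (for n >= 1).
So the coefficient of x^11 is 2^11 - 2^10 = 2048 - 1024 = 1024.

1024


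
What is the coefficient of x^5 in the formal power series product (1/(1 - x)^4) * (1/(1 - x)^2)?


Combine the factors: (1/(1 - x)^4) * (1/(1 - x)^2) = 1/(1 - x)^6.
Then use 1/(1 - x)^r = sum_{k>=0} C(k + r - 1, r - 1) x^k with r = 6 and k = 5:
C(10, 5) = 252.

252


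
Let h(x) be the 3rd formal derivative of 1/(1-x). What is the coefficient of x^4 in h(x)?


Differentiating 3 times: d^3/dx^3 [1/(1-x)] = 3!/(1-x)^4.
The expansion 1/(1-x)^4 = sum_{k>=0} C(k+3, 3) x^k, so the coefficient of x^n in 3!/(1-x)^4 is 3! * C(n+3, 3).
For n = 4: 6 * C(7, 3) = 6 * 35 = 210

210


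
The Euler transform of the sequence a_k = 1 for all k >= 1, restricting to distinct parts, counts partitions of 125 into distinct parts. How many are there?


Partitions of 125 into distinct parts can be computed via generating function.
Product (1+x)(1+x^2)(1+x^3)...
The coefficient of x^125 = 3207086

3207086


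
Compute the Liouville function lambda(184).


The Liouville function is lambda(k) = (-1)^Omega(k), where Omega(k) counts the prime factors of k with multiplicity.
Factoring: 184 = 2 * 2 * 2 * 23, so Omega(184) = 4.
lambda(184) = (-1)^4 = 1.

1


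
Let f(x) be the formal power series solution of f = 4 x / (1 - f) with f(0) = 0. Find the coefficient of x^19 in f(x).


Apply Lagrange inversion: f = 4 x * phi(f) with phi(t) = 1/(1 - t), so
[x^n] f = 4^n * (1/n) [t^(n-1)] phi(t)^n = 4^n * (1/n) [t^(n-1)] (1 - t)^(-n) = 4^n * (1/n) C(2n - 2, n - 1) = 4^n * C_{n-1}.
For n = 19: C_18 = C(36, 18) / 19 = 9075135300/19 = 477638700.
With the 4^19 = 274877906944 factor, the coefficient is 274877906944 * 477638700 = 131292326131453132800.

131292326131453132800


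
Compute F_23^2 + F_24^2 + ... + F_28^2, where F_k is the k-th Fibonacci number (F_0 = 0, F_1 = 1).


There is a standard identity sum_{k=0}^{N} F_k^2 = F_N * F_{N+1} (proved inductively from the telescoping relation F_k^2 = F_k F_{k+1} - F_{k-1} F_k). Then
sum_{k=23}^{28} F_k^2 = F_28 F_29 - F_22 F_23.
Computing: F_28 = 317811, F_29 = 514229, F_22 = 17711, F_23 = 28657.
Sum = 317811 * 514229 - 17711 * 28657 = 162920088592.

162920088592


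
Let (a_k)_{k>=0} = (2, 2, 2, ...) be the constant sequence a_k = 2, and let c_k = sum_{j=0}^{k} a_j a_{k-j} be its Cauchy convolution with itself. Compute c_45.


Since a_j = 2 for all j >= 0, the convolution sum becomes
c_k = sum_{j=0}^{k} 2 * 2 = 4 * (k + 1).
Equivalently, the generating function of (a_k) is 2/(1 - x) and its square is 4/(1 - x)^2 = sum_{k>=0} 4(k + 1) x^k.
For k = 45: 4 * 46 = 184.

184


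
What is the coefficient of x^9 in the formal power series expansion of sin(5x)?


The Maclaurin series is sin(t) = sum_{k>=0} (-1)^k t^(2k+1) / (2k+1)!, so substituting t = 5x, only odd powers of x are nonzero, with coefficient of x^(2k+1) equal to (-1)^k 5^(2k+1) / (2k+1)!.
Write 9 = 2*4 + 1, giving the coefficient (-1)^4 * 5^9 / 9! = 1953125/362880 = 390625/72576.

390625/72576


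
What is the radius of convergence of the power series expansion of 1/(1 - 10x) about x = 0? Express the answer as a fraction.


Expanding 1/(1 - 10x) = sum_{k>=0} 10^k x^k, the series converges when |10x| < 1, i.e., |x| < 1/10.
So the radius of convergence is 1/10 = 1/10.

1/10


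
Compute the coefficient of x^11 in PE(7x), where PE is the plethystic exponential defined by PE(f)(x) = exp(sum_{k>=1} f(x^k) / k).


With f(x) = 7x, the exponent is sum_{k>=1} 7 x^k / k = 7 * (-ln(1 - x)). Exponentiating:
PE(7x) = exp(-7 ln(1 - x)) = 1/(1 - x)^7.
By the negative binomial expansion, [x^n] 1/(1 - x)^7 = C(n + 6, 6).
For n = 11: C(17, 6) = 12376.

12376


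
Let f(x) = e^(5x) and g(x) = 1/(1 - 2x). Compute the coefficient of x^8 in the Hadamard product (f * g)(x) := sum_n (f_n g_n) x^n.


Expanding: f_k = 5^k/k! (from e^(5x)) and g_k = 2^k (from 1/(1 - 2x)). So the Hadamard coefficient (f * g)_k = 5^k 2^k / k! = (10)^k / k!.
For k = 8: 10^8/8! = 100000000/40320 = 156250/63.

156250/63


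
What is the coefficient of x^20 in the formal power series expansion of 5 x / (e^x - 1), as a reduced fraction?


The exponential generating function for Bernoulli numbers is
x / (e^x - 1) = sum_{k>=0} B_k x^k / k!.
So the coefficient of x^20 in 5 x / (e^x - 1) is 5 B_20 / 20!.
Computing: B_20 = -174611/330, 20! = 2432902008176640000, giving
5 * -174611/330 / 2432902008176640000 = -174611/160571532539658240000.

-174611/160571532539658240000


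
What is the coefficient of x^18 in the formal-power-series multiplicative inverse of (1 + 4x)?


The inverse is 1/(1 + 4x). Apply the geometric identity 1/(1 - y) = sum_{k>=0} y^k with y = -4x:
1/(1 + 4x) = sum_{k>=0} (-4)^k x^k.
So the coefficient of x^18 is (-4)^18 = 68719476736.

68719476736


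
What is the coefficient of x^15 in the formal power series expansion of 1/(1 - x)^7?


The negative binomial / multiset identity is
1/(1 - x)^r = sum_{k>=0} C(k + r - 1, r - 1) x^k.
Here r = 7 and k = 15, so the coefficient is
C(15 + 6, 6) = C(21, 6)
= 54264

54264


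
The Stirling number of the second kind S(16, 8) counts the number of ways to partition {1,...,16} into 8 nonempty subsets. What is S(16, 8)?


Using the explicit formula S(n,k) = (1/k!) sum_{j=0}^{k} (-1)^(k-j) C(k,j) j^n:
S(16, 8) = 2141764053
Equivalently, S(n,k) is n! times the coefficient of x^n in the EGF (e^x - 1)^k / k!.

2141764053


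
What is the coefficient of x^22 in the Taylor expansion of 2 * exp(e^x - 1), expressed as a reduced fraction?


exp(e^x - 1) = sum_{k>=0} Bell_k x^k / k!, where Bell_k is the k-th Bell number.
So the coefficient of x^22 is 2 * Bell_22 / 22!.
Computing: Bell_22 = 4506715738447323 and 22! = 1124000727777607680000, giving
2 * 4506715738447323/1124000727777607680000 = 88366975263673/11019614978211840000.

88366975263673/11019614978211840000


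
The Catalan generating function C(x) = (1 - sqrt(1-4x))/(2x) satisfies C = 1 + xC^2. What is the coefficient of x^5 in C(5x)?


Substituting x -> 5x scales the n-th coefficient by 5^n, so [x^5] C(5x) = 5^5 * C_5.
C_5 = C(2*5, 5)/(6) = 252/6 = 42.
So 5^5 * 42 = 3125 * 42 = 131250.

131250


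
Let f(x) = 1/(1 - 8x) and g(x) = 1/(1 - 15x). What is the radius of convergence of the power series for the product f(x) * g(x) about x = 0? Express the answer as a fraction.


The radius of 1/(1 - 8x) is 1/8 (nearest singularity at x = 1/8), and the radius of 1/(1 - 15x) is 1/15.
The product f(x)*g(x) = 1/((1 - 8x)(1 - 15x)) has singularities at both 1/8 and 1/15, so its radius of convergence is the distance to the nearest one:
min(1/8, 1/15) = 1/15.

1/15


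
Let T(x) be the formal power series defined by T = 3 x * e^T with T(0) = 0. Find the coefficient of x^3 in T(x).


Apply the Lagrange inversion formula: if T = 3 x * phi(T) with phi(t) = e^t, then
[x^n] T = 3^n * (1/n) [t^(n-1)] phi(t)^n = 3^n * (1/n) [t^(n-1)] e^(n t) = 3^n * (1/n) * n^(n-1) / (n-1)! = 3^n * n^(n-1) / n!.
When c = 1 this is the Cayley count of rooted labeled trees on n vertices, divided by n!.
For n = 3: 3^3 * 3^2 / 3! = 27 * 9/6 = 81/2.

81/2


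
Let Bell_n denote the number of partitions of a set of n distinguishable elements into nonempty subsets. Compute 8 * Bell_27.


Bell_27 can be computed from the Bell triangle or from Dobinski's identity Bell_n = (1/e) * sum_{k>=0} k^n / k!.
Computing Bell_27 = 545717047936059989389.
Then 8 * 545717047936059989389 = 4365736383488479915112.

4365736383488479915112


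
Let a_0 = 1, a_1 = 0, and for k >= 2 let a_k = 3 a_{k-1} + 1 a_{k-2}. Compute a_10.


Iterating the recurrence forward:
a_0 = 1
a_1 = 0
a_2 = 3*0 + 1*1 = 1
a_3 = 3*1 + 1*0 = 3
a_4 = 3*3 + 1*1 = 10
a_5 = 3*10 + 1*3 = 33
a_6 = 3*33 + 1*10 = 109
a_7 = 3*109 + 1*33 = 360
a_8 = 3*360 + 1*109 = 1189
a_9 = 3*1189 + 1*360 = 3927
a_10 = 3*3927 + 1*1189 = 12970
So a_10 = 12970.

12970


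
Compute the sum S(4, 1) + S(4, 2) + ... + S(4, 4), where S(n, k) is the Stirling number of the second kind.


By definition, S(n, k) counts partitions of an n-set into exactly k nonempty blocks.
Computing row n = 4 for k = 1..4:
S(4, k): 1, 7, 6, 1
Sum = 15. (This equals Bell_4 since the sum runs over all k.)

15


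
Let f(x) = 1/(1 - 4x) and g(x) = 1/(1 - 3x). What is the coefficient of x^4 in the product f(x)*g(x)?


The coefficient of x^n in f*g is the Cauchy product: sum_{k=0}^{n} a^k * b^(n-k).
With a=4, b=3, n=4:
sum_{k=0}^{4} 4^k * 3^(4-k)
= 781

781


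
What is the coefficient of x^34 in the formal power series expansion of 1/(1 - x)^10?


The negative binomial / multiset identity is
1/(1 - x)^r = sum_{k>=0} C(k + r - 1, r - 1) x^k.
Here r = 10 and k = 34, so the coefficient is
C(34 + 9, 9) = C(43, 9)
= 563921995

563921995


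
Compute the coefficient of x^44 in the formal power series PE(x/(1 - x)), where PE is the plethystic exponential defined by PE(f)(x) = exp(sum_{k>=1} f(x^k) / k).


For f(x) = x/(1 - x) we have
sum_{k>=1} f(x^k) / k = sum_{k>=1} (1/k) * x^k / (1 - x^k) = sum_{k, m >= 1} x^(k m) / k,
which after exponentiating simplifies to
PE(x/(1 - x)) = prod_{k>=1} 1 / (1 - x^k).
This is the generating function for the partition function p(n), so the coefficient of x^44 is p(44).
Computing p(44) by dynamic programming over parts 1, 2, ..., 44: p(44) = 75175.

75175


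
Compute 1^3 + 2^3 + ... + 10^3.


This power sum has a closed form given by Faulhaber's formula
sum_{k=1}^{m} k^p = (1 / (p + 1)) * sum_{j=0}^{p} C(p + 1, j) B_j m^(p + 1 - j),
but for small m direct computation is fastest:
1 + 8 + 27 + 64 + 125 + 216 + 343 + 512 + 729 + 1000 = 3025.

3025


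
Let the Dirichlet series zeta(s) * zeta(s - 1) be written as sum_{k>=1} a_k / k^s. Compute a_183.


Convolution gives a_k = sum_{d | k} d * 1 = sum_{d | k} d = sigma(k), the sum of positive divisors of k.
For k = 183, the divisors are 1, 3, 61, 183, so
sigma(183) = 1 + 3 + 61 + 183 = 248.

248


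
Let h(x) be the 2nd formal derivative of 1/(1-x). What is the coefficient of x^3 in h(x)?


Differentiating 2 times: d^2/dx^2 [1/(1-x)] = 2!/(1-x)^3.
The expansion 1/(1-x)^3 = sum_{k>=0} C(k+2, 2) x^k, so the coefficient of x^n in 2!/(1-x)^3 is 2! * C(n+2, 2).
For n = 3: 2 * C(5, 2) = 2 * 10 = 20

20


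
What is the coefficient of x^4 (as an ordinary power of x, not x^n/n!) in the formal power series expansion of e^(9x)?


The exponential series is e^y = sum_{k>=0} y^k / k!. Substituting y = 9x gives
e^(9x) = sum_{k>=0} 9^k x^k / k!.
So the coefficient of x^n is a^n/n! with a = 9, n = 4:
9^4 / 4! = 6561/24 = 2187/8

2187/8


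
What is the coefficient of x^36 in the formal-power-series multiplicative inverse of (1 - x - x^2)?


Let the inverse be f(x) = sum_{k>=0} a_k x^k. From f(x) * (1 - x - x^2) = 1 and matching coefficients:
 x^0: a_0 = 1.
 x^1: a_1 - a_0 = 0, so a_1 = 1.
 x^k (k >= 2): a_k - a_{k-1} - a_{k-2} = 0, i.e. a_k = a_{k-1} + a_{k-2}.
This is the Fibonacci-type recurrence shifted so that a_0 = a_1 = 1.
Iterating: a_0=1, a_1=1, a_2=2, a_3=3, a_4=5, a_5=8, a_6=13, a_7=21, a_8=34, a_9=55, ...
a_36 = 24157817.

24157817


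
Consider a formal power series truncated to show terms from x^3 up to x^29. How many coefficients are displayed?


From x^3 to x^29 inclusive, the count is 29 - 3 + 1 = 27.

27


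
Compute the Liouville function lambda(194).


The Liouville function is lambda(k) = (-1)^Omega(k), where Omega(k) counts the prime factors of k with multiplicity.
Factoring: 194 = 2 * 97, so Omega(194) = 2.
lambda(194) = (-1)^2 = 1.

1


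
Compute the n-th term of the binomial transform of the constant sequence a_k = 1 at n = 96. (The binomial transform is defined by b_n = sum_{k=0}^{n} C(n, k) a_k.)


With a_k = 1 for all k, b_n = sum_{k=0}^{n} C(n, k) = 2^n by the binomial theorem.
For n = 96: 2^96 = 79228162514264337593543950336.

79228162514264337593543950336


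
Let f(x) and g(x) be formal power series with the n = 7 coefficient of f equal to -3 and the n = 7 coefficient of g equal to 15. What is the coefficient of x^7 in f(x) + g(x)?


Addition of formal power series is termwise.
The coefficient of x^7 in f + g = -3 + 15
= 12

12


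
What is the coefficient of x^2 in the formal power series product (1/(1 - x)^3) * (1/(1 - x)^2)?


Combine the factors: (1/(1 - x)^3) * (1/(1 - x)^2) = 1/(1 - x)^5.
Then use 1/(1 - x)^r = sum_{k>=0} C(k + r - 1, r - 1) x^k with r = 5 and k = 2:
C(6, 4) = 15.

15


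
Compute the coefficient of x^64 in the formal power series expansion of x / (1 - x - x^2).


Let f(x) = sum_{k>=0} a_k x^k. Multiplying f(x) * (1 - x - x^2) = x and matching coefficients gives a_0 = 0, a_1 = 1, and a_k = a_{k-1} + a_{k-2} for k >= 2. These are the Fibonacci numbers F_k.
Iterating from F_0 = 0, F_1 = 1:
F_0=0, F_1=1, F_2=1, F_3=2, F_4=3, F_5=5, F_6=8, F_7=13, F_8=21, F_9=34, ...
F_64 = 10610209857723.

10610209857723


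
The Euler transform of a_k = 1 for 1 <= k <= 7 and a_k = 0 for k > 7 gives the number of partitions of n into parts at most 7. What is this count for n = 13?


Partitions of 13 into parts at most 7:
Using generating function (1-x)^(-1)(1-x^2)^(-1)...(1-x^7)^(-1),
the coefficient of x^13 = 82

82


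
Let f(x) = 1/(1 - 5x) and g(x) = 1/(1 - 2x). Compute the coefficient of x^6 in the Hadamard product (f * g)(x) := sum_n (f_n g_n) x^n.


f has coefficients f_k = 5^k and g has coefficients g_k = 2^k, so the Hadamard product has coefficient (f*g)_k = 5^k * 2^k = 10^k.
For k = 6: 10^6 = 1000000.

1000000


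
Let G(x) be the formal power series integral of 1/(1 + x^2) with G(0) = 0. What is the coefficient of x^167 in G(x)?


1/(1 + x^2) = sum_{j>=0} (-1)^j x^(2j). Integrating termwise with G(0) = 0:
G(x) = sum_{j>=0} (-1)^j x^(2j+1) / (2j+1) = arctan(x).
Only odd powers are nonzero. For x^167 write 167 = 2*83 + 1, giving
(-1)^83 / 167 = -1/167 = -1/167.

-1/167


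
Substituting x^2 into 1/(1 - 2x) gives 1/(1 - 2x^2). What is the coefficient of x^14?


The coefficient of x^(2m) in 1/(1 - 2x^2) is 2^m.
With n = 14 = 2*7, the coefficient is 2^7 = 128.

128


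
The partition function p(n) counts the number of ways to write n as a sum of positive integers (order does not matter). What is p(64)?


Using the generating function prod_{k>=1} 1/(1-x^k), we compute p(64).
By dynamic programming over parts 1 through 64:
p(64) = 1741630

1741630


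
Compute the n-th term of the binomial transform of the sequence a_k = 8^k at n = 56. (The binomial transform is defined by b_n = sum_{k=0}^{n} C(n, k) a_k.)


With a_k = 8^k, b_n = sum_{k=0}^{n} C(n, k) 8^k = (1 + 8)^n by the binomial theorem.
For n = 56: (1 + 8)^56 = 9^56 = 273892744995340833777347939263771534786080723599733441.

273892744995340833777347939263771534786080723599733441


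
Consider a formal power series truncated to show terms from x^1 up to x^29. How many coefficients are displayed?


From x^1 to x^29 inclusive, the count is 29 - 1 + 1 = 29.

29


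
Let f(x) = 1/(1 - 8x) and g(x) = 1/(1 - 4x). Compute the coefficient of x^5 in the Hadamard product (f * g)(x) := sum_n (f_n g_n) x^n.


f has coefficients f_k = 8^k and g has coefficients g_k = 4^k, so the Hadamard product has coefficient (f*g)_k = 8^k * 4^k = 32^k.
For k = 5: 32^5 = 33554432.

33554432


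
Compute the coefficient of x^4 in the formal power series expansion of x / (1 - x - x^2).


Let f(x) = sum_{k>=0} a_k x^k. Multiplying f(x) * (1 - x - x^2) = x and matching coefficients gives a_0 = 0, a_1 = 1, and a_k = a_{k-1} + a_{k-2} for k >= 2. These are the Fibonacci numbers F_k.
Iterating from F_0 = 0, F_1 = 1:
F_0=0, F_1=1, F_2=1, F_3=2, F_4=3
F_4 = 3.

3


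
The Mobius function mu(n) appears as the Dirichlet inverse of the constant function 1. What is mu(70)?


70 = 2 * 5 * 7 (all distinct primes).
mu(70) = (-1)^3 = -1

-1


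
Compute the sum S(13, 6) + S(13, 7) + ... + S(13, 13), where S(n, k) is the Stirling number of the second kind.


By definition, S(n, k) counts partitions of an n-set into exactly k nonempty blocks.
Computing row n = 13 for k = 6..13:
S(13, k): 9321312, 5715424, 1899612, 359502, 39325, 2431, 78, 1
Sum = 17337685.

17337685


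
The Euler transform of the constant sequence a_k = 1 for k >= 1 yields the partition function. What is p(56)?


The Euler transform converts the sequence a_k = 1 into the number of integer partitions.
Using the recurrence or dynamic programming:
p(56) = 526823

526823


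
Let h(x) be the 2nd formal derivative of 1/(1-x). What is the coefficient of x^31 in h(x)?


Differentiating 2 times: d^2/dx^2 [1/(1-x)] = 2!/(1-x)^3.
The expansion 1/(1-x)^3 = sum_{k>=0} C(k+2, 2) x^k, so the coefficient of x^n in 2!/(1-x)^3 is 2! * C(n+2, 2).
For n = 31: 2 * C(33, 2) = 2 * 528 = 1056

1056


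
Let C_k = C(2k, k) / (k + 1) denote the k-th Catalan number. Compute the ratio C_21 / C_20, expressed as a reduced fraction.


Using C_k = (2k)! / (k! (k+1)!), the ratio C_{k+1}/C_k simplifies to
C_{k+1}/C_k = [(2k+2)! / ((k+1)! (k+2)!)] * [k! (k+1)! / (2k)!]
 = (2k+2)(2k+1) / ((k+1)(k+2)) = 2(2k+1) / (k+2).
For k = 20: 2(2*20 + 1) / (20 + 2) = 82/22 = 41/11.

41/11
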